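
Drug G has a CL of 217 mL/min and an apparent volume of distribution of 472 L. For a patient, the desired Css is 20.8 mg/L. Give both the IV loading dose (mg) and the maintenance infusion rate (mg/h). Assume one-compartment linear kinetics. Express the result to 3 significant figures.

Loading: fill Vd to C_target → 472.0 L × 20.8 mg/L = 9818 mg
CL = 217 mL/min = 217 × 0.06 = 13.02 L/h
Maintenance: replace elimination → rate = CL × Css = 13.02 × 20.8 = 270.8 mg/h

(a) 9820 mg; (b) 271 mg/h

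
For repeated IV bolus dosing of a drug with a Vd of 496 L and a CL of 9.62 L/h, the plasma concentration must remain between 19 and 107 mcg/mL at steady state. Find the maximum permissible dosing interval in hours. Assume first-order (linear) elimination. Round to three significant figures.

k = CL / Vd = 9.620 / 496.0 = 0.01940 h⁻¹
Between IV bolus doses, concentration decays as C = C₀·e^(−kτ), so C_peak/C_trough = e^(kτ).
τ_max = ln(C_peak/C_trough) / k = ln(107/19) / 0.01940 = 1.728 / 0.01940 = 89.07 h

89.1 h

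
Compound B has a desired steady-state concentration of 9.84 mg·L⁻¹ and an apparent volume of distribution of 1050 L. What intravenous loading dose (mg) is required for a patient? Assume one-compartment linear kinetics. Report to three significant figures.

LD = Vd × C = 1050 × 9.840 = 10330 mg

10300 mg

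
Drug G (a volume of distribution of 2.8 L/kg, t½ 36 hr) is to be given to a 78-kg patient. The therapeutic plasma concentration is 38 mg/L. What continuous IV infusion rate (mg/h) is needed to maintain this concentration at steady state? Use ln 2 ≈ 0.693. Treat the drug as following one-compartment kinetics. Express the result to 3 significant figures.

Vd(total) = 78 kg × 2.8 L/kg = 218.4 L
CL = ln 2 · Vd / t½ = 0.693 × 218.4 / 36 = 4.204 L/h
Infusion rate = CL × Css = 4.204 × 38 = 159.8 mg/h

160 mg/h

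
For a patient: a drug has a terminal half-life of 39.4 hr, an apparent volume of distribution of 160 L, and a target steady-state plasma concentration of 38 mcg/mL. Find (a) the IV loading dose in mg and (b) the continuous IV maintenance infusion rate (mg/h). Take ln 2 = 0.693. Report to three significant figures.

LD = Vd × C = 160.0 × 38 = 6080 mg
CL = 0.693 × Vd / t½ = 0.693 × 160.0 / 39.4 = 2.814 L/h
Infusion rate = CL × Css = 2.814 × 38 = 106.9 mg/h

(a) 6080 mg; (b) 107 mg/h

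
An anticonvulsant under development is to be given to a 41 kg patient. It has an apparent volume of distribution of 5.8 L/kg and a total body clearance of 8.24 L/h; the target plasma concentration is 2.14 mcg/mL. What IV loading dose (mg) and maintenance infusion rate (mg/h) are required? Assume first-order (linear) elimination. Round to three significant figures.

(a) 509 mg; (b) 17.6 mg/h

Vd(total) = 41 kg × 5.8 L/kg = 237.8 L
LD = Vd · C_target = 237.8 × 2.14 = 508.9 mg
Maintenance infusion rate = CL × Css = 8.240 × 2.14 = 17.63 mg/h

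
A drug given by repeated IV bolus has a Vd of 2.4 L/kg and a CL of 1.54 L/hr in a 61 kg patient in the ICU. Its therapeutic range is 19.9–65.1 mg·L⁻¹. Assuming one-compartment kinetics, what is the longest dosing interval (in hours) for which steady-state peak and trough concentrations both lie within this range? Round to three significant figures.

113 h

Total Vd = 2.4 × 61 = 146.4 L
k = CL / Vd = 1.540 / 146.4 = 0.01052 h⁻¹
Between IV bolus doses, concentration decays as C = C₀·e^(−kτ), so C_peak/C_trough = e^(kτ).
τ_max = ln(C_peak/C_trough) / k = ln(65.1/19.9) / 0.01052 = 1.185 / 0.01052 = 112.6 h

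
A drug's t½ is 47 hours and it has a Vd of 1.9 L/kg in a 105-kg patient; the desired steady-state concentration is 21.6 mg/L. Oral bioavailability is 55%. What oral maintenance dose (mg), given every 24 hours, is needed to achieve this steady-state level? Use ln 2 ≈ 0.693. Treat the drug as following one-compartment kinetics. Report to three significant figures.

2770 mg

Vd(total) = 105 kg × 1.9 L/kg = 199.5 L
CL = 0.693 × Vd / t½ = 0.693 × 199.5 / 47 = 2.942 L/h
D = CL × Css × τ / F = 2.942 × 21.6 × 24 / 0.55 = 2773 mg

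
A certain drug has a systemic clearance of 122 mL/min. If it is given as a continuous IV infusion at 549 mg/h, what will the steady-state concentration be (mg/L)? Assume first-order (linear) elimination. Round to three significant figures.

75.0 mg/L

CL = 122 mL/min × 60/1000 = 7.320 L/h
Css = rate / CL = 549 / 7.320 = 75.00 mg/L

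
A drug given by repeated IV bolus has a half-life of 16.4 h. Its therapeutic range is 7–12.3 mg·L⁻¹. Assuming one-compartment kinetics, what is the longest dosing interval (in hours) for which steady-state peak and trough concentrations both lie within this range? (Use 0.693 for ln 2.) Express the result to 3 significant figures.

13.3 h

k = 0.693 / t½ = 0.693 / 16.4 = 0.04226 h⁻¹
Between IV bolus doses, concentration decays as C = C₀·e^(−kτ), so C_peak/C_trough = e^(kτ).
τ_max = ln(C_peak/C_trough) / k = ln(12.3/7) / 0.04226 = 0.5637 / 0.04226 = 13.34 h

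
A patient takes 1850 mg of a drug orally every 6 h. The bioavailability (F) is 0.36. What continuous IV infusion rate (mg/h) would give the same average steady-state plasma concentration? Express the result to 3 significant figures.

111 mg/h

Equivalent systemic input: infusion rate = F·D/τ.
Rate = 0.36 × 1850 / 6 = 111.0 mg/h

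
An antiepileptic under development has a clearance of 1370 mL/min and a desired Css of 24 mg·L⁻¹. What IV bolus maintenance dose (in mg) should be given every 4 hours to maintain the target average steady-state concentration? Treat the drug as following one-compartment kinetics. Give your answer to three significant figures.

Convert clearance: 1370 mL/min × 60 min/h ÷ 1000 mL/L = 82.20 L/h
At steady state, dose per interval replaces the amount cleared in that interval: D/τ = CL·Css.
D = CL × Css × τ = 82.20 × 24 × 4 = 7891 mg

7890 mg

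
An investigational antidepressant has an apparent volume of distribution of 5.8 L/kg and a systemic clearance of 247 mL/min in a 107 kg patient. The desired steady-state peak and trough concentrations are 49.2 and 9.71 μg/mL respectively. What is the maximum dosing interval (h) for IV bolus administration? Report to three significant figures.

Vd(total) = 107 kg × 5.8 L/kg = 620.6 L
CL = 247 mL/min = 247 × 0.06 = 14.82 L/h
k = CL / Vd = 14.82 / 620.6 = 0.02388 h⁻¹
Between IV bolus doses, concentration decays as C = C₀·e^(−kτ), so C_peak/C_trough = e^(kτ).
τ_max = ln(C_peak/C_trough) / k = ln(49.2/9.71) / 0.02388 = 1.623 / 0.02388 = 67.96 h

68.0 h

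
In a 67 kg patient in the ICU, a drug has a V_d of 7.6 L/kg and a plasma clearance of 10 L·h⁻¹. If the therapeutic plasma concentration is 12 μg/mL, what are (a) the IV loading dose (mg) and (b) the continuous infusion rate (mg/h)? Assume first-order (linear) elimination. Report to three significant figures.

Vd(total) = 67 kg × 7.6 L/kg = 509.2 L
Loading: fill Vd to C_target → 509.2 L × 12 mg/L = 6110 mg
Infusion rate = 10.00 L/h × 12 mg/L = 120.0 mg/h

(a) 6110 mg; (b) 120 mg/h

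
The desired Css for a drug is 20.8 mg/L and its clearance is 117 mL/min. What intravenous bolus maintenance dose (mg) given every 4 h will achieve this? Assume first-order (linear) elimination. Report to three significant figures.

584 mg

Convert clearance: 117 mL/min × 60 min/h ÷ 1000 mL/L = 7.020 L/h
D = CL × Css × τ = 7.020 × 20.8 × 4 = 584.1 mg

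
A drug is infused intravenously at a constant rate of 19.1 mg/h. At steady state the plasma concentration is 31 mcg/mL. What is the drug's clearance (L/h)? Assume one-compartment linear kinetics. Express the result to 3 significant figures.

0.616 L/h

At steady state, infusion rate = CL × Css, so CL = rate / Css.
CL = 19.1 / 31 = 0.6161 L/h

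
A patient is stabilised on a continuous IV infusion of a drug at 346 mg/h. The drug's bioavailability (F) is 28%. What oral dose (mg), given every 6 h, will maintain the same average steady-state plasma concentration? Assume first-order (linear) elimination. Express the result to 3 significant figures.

To maintain the same Css, the systemic dosing rate must be unchanged: F·D/τ = infusion rate.
D = rate × τ / F = 346 × 6 / 0.28 = 7414 mg

7410 mg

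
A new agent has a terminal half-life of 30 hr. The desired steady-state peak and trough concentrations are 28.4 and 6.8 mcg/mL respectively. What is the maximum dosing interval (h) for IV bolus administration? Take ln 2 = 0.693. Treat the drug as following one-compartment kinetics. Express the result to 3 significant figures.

k = 0.693 / t½ = 0.693 / 30 = 0.02310 h⁻¹
Between IV bolus doses, concentration decays as C = C₀·e^(−kτ), so C_peak/C_trough = e^(kτ).
τ_max = ln(C_peak/C_trough) / k = ln(28.4/6.8) / 0.02310 = 1.429 / 0.02310 = 61.86 h

61.9 h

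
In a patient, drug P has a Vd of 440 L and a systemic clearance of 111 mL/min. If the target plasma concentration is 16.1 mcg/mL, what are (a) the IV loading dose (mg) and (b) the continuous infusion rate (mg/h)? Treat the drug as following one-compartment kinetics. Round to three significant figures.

(a) 7080 mg; (b) 107 mg/h

Loading dose = Vd × C = 440.0 × 16.1 = 7084 mg
CL = 111 mL/min × 60/1000 = 6.660 L/h
Maintenance infusion rate = CL × Css = 6.660 × 16.1 = 107.2 mg/h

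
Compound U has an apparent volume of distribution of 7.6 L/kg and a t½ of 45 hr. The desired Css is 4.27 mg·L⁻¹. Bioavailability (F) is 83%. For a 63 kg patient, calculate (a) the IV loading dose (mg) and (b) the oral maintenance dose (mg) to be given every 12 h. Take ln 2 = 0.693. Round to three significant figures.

(a) 2040 mg; (b) 455 mg

Vd(total) = 63 kg × 7.6 L/kg = 478.8 L
LD = Vd × C = 478.8 × 4.27 = 2044 mg
CL = 0.693 × Vd / t½ = 0.693 × 478.8 / 45 = 7.374 L/h
D = CL × Css × τ / F = 7.374 × 4.27 × 12 / 0.83 = 455.2 mg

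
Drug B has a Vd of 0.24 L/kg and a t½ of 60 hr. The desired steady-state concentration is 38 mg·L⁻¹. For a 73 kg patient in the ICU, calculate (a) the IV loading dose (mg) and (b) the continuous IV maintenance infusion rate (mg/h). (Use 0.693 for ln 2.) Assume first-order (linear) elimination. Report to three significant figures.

Total Vd = 0.24 × 73 = 17.52 L
LD = Vd × C = 17.52 × 38 = 665.8 mg
CL = 0.693 × Vd / t½ = 0.693 × 17.52 / 60 = 0.2024 L/h
Infusion rate = CL × Css = 0.2024 × 38 = 7.691 mg/h

(a) 666 mg; (b) 7.69 mg/h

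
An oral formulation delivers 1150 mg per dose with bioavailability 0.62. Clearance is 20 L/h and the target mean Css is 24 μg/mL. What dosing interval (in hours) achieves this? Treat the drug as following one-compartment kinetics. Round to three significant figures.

F·D/τ = CL·Css → τ = F·D / (CL·Css).
τ = 0.62 × 1150 / (20 × 24) = 1.485 h

1.49 h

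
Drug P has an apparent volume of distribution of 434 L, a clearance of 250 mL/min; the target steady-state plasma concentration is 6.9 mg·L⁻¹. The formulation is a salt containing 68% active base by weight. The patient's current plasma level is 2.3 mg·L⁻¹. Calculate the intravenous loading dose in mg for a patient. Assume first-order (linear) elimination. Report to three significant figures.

2940 mg

Concentration deficit ΔC = 6.9 − 2.3 = 4.600 mg/L
LD = Vd × ΔC / S = 434.0 × 4.600 / 0.68 = 2936 mg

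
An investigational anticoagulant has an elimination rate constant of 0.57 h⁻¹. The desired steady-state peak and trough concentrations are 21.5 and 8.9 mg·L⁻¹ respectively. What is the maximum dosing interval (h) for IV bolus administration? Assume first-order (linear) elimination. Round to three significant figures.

1.55 h

Between IV bolus doses, concentration decays as C = C₀·e^(−kτ), so C_peak/C_trough = e^(kτ).
τ_max = ln(C_peak/C_trough) / k = ln(21.5/8.9) / 0.5700 = 0.8820 / 0.5700 = 1.547 h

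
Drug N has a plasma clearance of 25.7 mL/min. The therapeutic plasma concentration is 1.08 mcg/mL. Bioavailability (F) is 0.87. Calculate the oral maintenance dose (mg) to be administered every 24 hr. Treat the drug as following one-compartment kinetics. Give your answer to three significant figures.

45.9 mg

CL = 25.7 mL/min × 60/1000 = 1.542 L/h
D = CL × Css × τ / F = 1.542 × 1.08 × 24 / 0.87 = 45.94 mg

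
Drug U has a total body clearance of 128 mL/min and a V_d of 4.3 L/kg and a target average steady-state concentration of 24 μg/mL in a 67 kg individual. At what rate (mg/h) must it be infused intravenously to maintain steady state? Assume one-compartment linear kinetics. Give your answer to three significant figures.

184 mg/h

CL = 128 mL/min × 60/1000 = 7.680 L/h
At steady state, infusion rate equals elimination rate: rate in = CL × Css.
Rate = CL × Css = 7.680 × 24 = 184.3 mg/h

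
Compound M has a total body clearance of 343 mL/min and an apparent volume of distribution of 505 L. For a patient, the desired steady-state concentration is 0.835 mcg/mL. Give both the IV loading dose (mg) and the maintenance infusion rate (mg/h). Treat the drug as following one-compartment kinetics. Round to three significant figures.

(a) 422 mg; (b) 17.2 mg/h

Loading: fill Vd to C_target → 505.0 L × 0.835 mg/L = 421.7 mg
CL = 343 mL/min = 343 × 0.06 = 20.58 L/h
Infusion rate = 20.58 L/h × 0.835 mg/L = 17.18 mg/h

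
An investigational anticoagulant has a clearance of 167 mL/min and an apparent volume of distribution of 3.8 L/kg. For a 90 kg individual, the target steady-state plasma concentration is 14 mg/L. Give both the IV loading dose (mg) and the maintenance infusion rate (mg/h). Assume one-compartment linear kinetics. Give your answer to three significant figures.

(a) 4790 mg; (b) 140 mg/h

Vd(total) = 90 kg × 3.8 L/kg = 342.0 L
Loading dose = Vd × C = 342.0 × 14 = 4788 mg
CL = 167 mL/min × 60/1000 = 10.02 L/h
Maintenance infusion rate = CL × Css = 10.02 × 14 = 140.3 mg/h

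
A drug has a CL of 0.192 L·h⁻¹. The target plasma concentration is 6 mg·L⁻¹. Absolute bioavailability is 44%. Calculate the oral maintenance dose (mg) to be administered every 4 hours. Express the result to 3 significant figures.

D = CL × Css × τ / F = 0.1920 × 6 × 4 / 0.44 = 10.47 mg

10.5 mg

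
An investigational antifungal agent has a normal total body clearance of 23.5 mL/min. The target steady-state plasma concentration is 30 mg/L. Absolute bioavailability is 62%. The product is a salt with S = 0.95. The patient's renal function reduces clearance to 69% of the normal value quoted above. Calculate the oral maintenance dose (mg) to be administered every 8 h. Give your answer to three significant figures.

396 mg

CL = 23.5 mL/min × 60/1000 = 1.410 L/h
Patient clearance = 0.69 × 1.410 = 0.9729 L/h
D = CL × Css × τ / F / S = 0.9729 × 30 × 8 / 0.62 / 0.95 = 396.4 mg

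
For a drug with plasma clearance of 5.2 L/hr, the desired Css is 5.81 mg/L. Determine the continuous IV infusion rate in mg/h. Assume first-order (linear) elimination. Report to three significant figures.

30.2 mg/h

Rate = CL × Css = 5.200 × 5.81 = 30.21 mg/h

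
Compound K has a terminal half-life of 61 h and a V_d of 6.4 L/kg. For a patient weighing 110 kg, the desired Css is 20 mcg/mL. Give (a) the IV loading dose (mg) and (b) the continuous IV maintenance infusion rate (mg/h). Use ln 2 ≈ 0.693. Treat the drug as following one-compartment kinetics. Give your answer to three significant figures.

(a) 14100 mg; (b) 160 mg/h

Vd = 6.4 L/kg × 110 kg = 704.0 L
LD = Vd × C = 704.0 × 20 = 14080 mg
CL = 0.693 × Vd / t½ = 0.693 × 704.0 / 61 = 7.998 L/h
Infusion rate = CL × Css = 7.998 × 20 = 160.0 mg/h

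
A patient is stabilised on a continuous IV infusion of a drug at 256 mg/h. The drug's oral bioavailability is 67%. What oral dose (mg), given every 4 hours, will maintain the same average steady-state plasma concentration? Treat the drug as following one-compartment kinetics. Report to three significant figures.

To maintain the same Css, the systemic dosing rate must be unchanged: F·D/τ = infusion rate.
D = rate × τ / F = 256 × 4 / 0.67 = 1528 mg

1530 mg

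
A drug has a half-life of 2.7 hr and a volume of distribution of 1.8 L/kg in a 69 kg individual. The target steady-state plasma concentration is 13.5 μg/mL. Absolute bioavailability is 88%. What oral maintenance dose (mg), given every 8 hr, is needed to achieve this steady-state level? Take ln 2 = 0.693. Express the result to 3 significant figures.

Vd = 1.8 L/kg × 69 kg = 124.2 L
CL = ln 2 · Vd / t½ = 0.693 × 124.2 / 2.7 = 31.88 L/h
D = CL × Css × τ / F = 31.88 × 13.5 × 8 / 0.88 = 3913 mg

3910 mg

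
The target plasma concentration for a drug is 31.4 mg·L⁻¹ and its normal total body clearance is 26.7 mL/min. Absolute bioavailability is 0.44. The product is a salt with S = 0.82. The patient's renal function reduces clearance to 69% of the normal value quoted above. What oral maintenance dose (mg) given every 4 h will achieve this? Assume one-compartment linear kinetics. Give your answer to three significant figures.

CL = 26.7 mL/min × 60/1000 = 1.602 L/h
Patient clearance = 0.69 × 1.602 = 1.105 L/h
D = CL × Css × τ / F / S = 1.105 × 31.4 × 4 / 0.44 / 0.82 = 384.7 mg

385 mg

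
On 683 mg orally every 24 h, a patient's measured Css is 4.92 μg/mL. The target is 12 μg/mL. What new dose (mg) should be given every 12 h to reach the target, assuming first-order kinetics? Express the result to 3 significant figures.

With linear kinetics, Css is proportional to dose rate (D/τ) at fixed clearance.
D₂ = D₁ × (Css,target / Css,current) × (τ₂/τ₁) = 683 × (12/4.92) × (12/24) = 832.9 mg

833 mg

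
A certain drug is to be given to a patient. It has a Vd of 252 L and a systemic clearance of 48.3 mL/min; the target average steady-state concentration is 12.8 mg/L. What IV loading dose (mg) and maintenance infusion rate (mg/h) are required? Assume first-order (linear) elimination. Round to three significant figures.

Loading dose = Vd × C = 252.0 × 12.8 = 3226 mg
Convert clearance: 48.3 mL/min × 60 min/h ÷ 1000 mL/L = 2.898 L/h
Infusion rate = 2.898 L/h × 12.8 mg/L = 37.09 mg/h

(a) 3230 mg; (b) 37.1 mg/h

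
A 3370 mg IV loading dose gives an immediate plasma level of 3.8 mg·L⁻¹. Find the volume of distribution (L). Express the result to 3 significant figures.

Immediately after an IV bolus, C₀ = Dose / Vd, so Vd = Dose / C₀.
Vd = 3370 / 3.8 = 886.8 L

887 L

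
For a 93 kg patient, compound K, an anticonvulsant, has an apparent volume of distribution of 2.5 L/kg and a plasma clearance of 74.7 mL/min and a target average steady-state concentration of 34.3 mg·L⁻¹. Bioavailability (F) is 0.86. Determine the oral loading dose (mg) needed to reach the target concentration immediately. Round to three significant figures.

Vd(total) = 93 kg × 2.5 L/kg = 232.5 L
LD is governed by Vd — clearance does not enter the loading-dose calculation.
LD = Vd × C / F = 232.5 × 34.30 / 0.86 = 9273 mg

9270 mg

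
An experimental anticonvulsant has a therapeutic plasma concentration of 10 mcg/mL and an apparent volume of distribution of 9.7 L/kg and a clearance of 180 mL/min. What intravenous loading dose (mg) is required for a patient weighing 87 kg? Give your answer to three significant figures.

8440 mg

Total Vd = 9.7 × 87 = 843.9 L
LD = Vd × C = 843.9 × 10.00 = 8439 mg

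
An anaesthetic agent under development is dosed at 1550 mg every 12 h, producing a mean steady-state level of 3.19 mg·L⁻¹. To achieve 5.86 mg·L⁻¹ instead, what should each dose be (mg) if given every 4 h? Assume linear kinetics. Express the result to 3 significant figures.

949 mg

For first-order elimination, Css ∝ F·D/(CL·τ); F and CL are unchanged, so Css ∝ D/τ.
D₂ = D₁ × (Css,target / Css,current) × (τ₂/τ₁) = 1550 × (5.86/3.19) × (4/12) = 949.1 mg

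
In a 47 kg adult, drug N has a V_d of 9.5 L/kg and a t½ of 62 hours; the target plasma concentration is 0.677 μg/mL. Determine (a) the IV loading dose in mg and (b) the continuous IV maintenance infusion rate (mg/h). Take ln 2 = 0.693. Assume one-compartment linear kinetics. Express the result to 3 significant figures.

Vd = 9.5 L/kg × 47 kg = 446.5 L
LD = Vd × C = 446.5 × 0.677 = 302.3 mg
CL = 0.693 × Vd / t½ = 0.693 × 446.5 / 62 = 4.991 L/h
Infusion rate = CL × Css = 4.991 × 0.677 = 3.379 mg/h

(a) 302 mg; (b) 3.38 mg/h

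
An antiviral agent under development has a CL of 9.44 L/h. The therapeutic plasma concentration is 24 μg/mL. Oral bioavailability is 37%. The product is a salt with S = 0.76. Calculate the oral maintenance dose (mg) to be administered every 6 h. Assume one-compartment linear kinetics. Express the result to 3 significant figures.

D = CL × Css × τ / F / S = 9.440 × 24 × 6 / 0.37 / 0.76 = 4834 mg

4830 mg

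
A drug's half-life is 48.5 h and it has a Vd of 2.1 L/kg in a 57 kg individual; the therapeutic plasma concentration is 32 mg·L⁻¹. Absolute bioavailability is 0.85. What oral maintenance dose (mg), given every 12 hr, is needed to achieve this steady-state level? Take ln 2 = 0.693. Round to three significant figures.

773 mg

Vd(total) = 57 kg × 2.1 L/kg = 119.7 L
CL = ln 2 · Vd / t½ = 0.693 × 119.7 / 48.5 = 1.710 L/h
D = CL × Css × τ / F = 1.710 × 32 × 12 / 0.85 = 772.5 mg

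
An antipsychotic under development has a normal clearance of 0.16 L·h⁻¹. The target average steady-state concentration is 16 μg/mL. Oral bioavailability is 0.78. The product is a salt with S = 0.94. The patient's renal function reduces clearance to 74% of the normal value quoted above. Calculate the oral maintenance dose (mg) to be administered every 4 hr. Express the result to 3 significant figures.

Patient clearance = 0.74 × 0.1600 = 0.1184 L/h
D = CL × Css × τ / F / S = 0.1184 × 16 × 4 / 0.78 / 0.94 = 10.33 mg

10.3 mg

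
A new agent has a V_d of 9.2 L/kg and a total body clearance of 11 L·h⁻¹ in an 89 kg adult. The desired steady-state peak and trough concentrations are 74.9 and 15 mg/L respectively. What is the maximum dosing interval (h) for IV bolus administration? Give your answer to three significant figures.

120 h

Vd = 9.2 L/kg × 89 kg = 818.8 L
k = CL / Vd = 11.00 / 818.8 = 0.01343 h⁻¹
Between IV bolus doses, concentration decays as C = C₀·e^(−kτ), so C_peak/C_trough = e^(kτ).
τ_max = ln(C_peak/C_trough) / k = ln(74.9/15) / 0.01343 = 1.608 / 0.01343 = 119.7 h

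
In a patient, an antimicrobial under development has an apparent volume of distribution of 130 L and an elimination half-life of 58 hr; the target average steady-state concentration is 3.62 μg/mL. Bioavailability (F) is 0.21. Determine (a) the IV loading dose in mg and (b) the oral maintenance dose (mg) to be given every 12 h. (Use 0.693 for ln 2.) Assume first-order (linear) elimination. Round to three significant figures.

(a) 471 mg; (b) 321 mg

LD = Vd × C = 130.0 × 3.62 = 470.6 mg
CL = 0.693 × Vd / t½ = 0.693 × 130.0 / 58 = 1.553 L/h
D = CL × Css × τ / F = 1.553 × 3.62 × 12 / 0.21 = 321.2 mg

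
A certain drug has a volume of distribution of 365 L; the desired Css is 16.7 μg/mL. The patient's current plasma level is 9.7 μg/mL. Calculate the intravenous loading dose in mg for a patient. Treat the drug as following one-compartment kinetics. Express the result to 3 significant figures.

2560 mg

Concentration deficit ΔC = 16.7 − 9.7 = 7.000 mg/L
LD = Vd × ΔC = 365.0 × 7.000 = 2555 mg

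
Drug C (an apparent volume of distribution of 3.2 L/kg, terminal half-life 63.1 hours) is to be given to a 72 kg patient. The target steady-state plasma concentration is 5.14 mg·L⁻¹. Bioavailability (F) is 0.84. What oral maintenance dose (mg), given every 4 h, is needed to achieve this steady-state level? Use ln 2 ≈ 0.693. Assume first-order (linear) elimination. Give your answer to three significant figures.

Vd = 3.2 L/kg × 72 kg = 230.4 L
CL = 0.693 × Vd / t½ = 0.693 × 230.4 / 63.1 = 2.530 L/h
D = CL × Css × τ / F = 2.530 × 5.14 × 4 / 0.84 = 61.92 mg

61.9 mg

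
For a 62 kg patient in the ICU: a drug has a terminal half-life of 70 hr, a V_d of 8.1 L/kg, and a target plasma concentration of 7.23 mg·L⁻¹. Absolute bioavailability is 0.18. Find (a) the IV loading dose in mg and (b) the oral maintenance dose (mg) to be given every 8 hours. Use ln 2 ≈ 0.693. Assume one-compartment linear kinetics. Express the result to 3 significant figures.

Vd(total) = 62 kg × 8.1 L/kg = 502.2 L
LD = Vd × C = 502.2 × 7.23 = 3631 mg
CL = 0.693 × Vd / t½ = 0.693 × 502.2 / 70 = 4.972 L/h
D = CL × Css × τ / F = 4.972 × 7.23 × 8 / 0.18 = 1598 mg

(a) 3630 mg; (b) 1600 mg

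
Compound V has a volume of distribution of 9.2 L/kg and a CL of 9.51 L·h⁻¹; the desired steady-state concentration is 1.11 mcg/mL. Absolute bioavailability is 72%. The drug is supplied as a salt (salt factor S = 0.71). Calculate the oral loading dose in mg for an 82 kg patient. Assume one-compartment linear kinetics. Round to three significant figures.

1640 mg

Vd = 9.2 L/kg × 82 kg = 754.4 L
LD = Vd × C / F / S = 754.4 × 1.110 / 0.72 / 0.71 = 1638 mg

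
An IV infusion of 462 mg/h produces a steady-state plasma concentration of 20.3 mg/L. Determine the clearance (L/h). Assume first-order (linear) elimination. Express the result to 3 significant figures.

22.8 L/h

At steady state, infusion rate = CL × Css, so CL = rate / Css.
CL = 462 / 20.3 = 22.76 L/h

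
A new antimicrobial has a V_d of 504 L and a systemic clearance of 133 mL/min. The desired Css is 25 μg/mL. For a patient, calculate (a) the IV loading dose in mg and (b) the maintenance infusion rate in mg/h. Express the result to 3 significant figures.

(a) 12600 mg; (b) 200 mg/h

Loading: fill Vd to C_target → 504.0 L × 25 mg/L = 12600 mg
CL = 133 mL/min × 60/1000 = 7.980 L/h
Maintenance: replace elimination → rate = CL × Css = 7.980 × 25 = 199.5 mg/h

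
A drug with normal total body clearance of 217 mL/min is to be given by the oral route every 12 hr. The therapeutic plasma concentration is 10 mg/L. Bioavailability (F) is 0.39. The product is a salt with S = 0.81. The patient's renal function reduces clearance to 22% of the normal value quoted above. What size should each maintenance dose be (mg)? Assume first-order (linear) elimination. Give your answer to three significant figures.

CL = 217 mL/min = 217 × 0.06 = 13.02 L/h
Patient clearance = 0.22 × 13.02 = 2.864 L/h
D = CL × Css × τ / F / S = 2.864 × 10 × 12 / 0.39 / 0.81 = 1088 mg

1090 mg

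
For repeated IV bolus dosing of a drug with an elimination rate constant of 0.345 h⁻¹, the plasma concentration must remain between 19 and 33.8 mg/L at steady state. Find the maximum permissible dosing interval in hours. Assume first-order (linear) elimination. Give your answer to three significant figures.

1.67 h

Between IV bolus doses, concentration decays as C = C₀·e^(−kτ), so C_peak/C_trough = e^(kτ).
τ_max = ln(C_peak/C_trough) / k = ln(33.8/19) / 0.3450 = 0.5760 / 0.3450 = 1.670 h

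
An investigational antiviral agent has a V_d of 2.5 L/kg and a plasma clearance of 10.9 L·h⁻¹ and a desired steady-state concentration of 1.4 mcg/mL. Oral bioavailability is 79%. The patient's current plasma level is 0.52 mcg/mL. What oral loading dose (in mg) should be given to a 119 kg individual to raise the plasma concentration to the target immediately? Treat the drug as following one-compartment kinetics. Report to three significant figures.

Vd = 2.5 L/kg × 119 kg = 297.5 L
LD is governed by Vd — clearance does not enter the loading-dose calculation.
Concentration deficit ΔC = 1.4 − 0.52 = 0.8800 mg/L
LD = Vd × ΔC / F = 297.5 × 0.8800 / 0.79 = 331.4 mg

331 mg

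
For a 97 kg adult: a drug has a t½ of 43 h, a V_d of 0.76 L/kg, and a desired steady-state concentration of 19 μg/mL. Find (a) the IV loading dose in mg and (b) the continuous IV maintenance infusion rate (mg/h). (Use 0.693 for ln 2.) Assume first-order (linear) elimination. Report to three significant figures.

(a) 1400 mg; (b) 22.6 mg/h

Total Vd = 0.76 × 97 = 73.72 L
LD = Vd × C = 73.72 × 19 = 1401 mg
CL = 0.693 × Vd / t½ = 0.693 × 73.72 / 43 = 1.188 L/h
Infusion rate = CL × Css = 1.188 × 19 = 22.57 mg/h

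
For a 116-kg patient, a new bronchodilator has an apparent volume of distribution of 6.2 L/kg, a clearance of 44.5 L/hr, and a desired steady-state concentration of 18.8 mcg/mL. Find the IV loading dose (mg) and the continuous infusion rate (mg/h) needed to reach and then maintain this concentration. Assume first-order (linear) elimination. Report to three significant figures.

(a) 13500 mg; (b) 837 mg/h

Vd = 6.2 L/kg × 116 kg = 719.2 L
LD = Vd · C_target = 719.2 × 18.8 = 13520 mg
Infusion rate = 44.50 L/h × 18.8 mg/L = 836.6 mg/h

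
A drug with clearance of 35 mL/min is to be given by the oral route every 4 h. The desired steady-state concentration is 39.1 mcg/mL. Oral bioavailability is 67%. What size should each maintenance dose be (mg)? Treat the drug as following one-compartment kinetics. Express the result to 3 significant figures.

490 mg

CL = 35 mL/min × 60/1000 = 2.100 L/h
D = CL × Css × τ / F = 2.100 × 39.1 × 4 / 0.67 = 490.2 mg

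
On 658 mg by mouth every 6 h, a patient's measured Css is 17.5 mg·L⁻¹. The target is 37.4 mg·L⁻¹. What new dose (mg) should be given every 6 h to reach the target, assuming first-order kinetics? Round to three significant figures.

1410 mg

For first-order elimination, Css ∝ F·D/(CL·τ); F and CL are unchanged, so Css ∝ D/τ.
D₂ = D₁ × (Css,target / Css,current) = 658 × 37.4/17.5 = 1406 mg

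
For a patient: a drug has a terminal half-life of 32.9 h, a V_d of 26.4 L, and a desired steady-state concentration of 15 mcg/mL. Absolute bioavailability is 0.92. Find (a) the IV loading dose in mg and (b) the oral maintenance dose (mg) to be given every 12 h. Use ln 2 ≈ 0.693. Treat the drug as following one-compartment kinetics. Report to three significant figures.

(a) 396 mg; (b) 109 mg

LD = Vd × C = 26.40 × 15 = 396.0 mg
CL = 0.693 × Vd / t½ = 0.693 × 26.40 / 32.9 = 0.5561 L/h
D = CL × Css × τ / F = 0.5561 × 15 × 12 / 0.92 = 108.8 mg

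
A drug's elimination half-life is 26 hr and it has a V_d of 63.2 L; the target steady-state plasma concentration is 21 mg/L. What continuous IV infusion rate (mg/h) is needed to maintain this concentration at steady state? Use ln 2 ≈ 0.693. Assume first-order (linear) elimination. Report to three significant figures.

k = 0.693/26 = 0.02665 h⁻¹, so CL = k·Vd = 0.02665 × 63.20 = 1.684 L/h
Infusion rate = CL × Css = 1.684 × 21 = 35.36 mg/h

35.4 mg/h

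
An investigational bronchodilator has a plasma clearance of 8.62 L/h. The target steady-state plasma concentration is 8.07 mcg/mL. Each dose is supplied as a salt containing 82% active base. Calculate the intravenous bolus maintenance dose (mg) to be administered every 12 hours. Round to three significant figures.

1020 mg

D = CL × Css × τ / S = 8.620 × 8.07 × 12 / 0.82 = 1018 mg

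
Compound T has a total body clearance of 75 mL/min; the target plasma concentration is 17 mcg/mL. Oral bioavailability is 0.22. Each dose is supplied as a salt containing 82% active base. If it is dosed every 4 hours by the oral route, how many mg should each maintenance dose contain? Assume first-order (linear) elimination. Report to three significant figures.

CL = 75 mL/min × 60/1000 = 4.500 L/h
D = CL × Css × τ / F / S = 4.500 × 17 × 4 / 0.22 / 0.82 = 1696 mg

1700 mg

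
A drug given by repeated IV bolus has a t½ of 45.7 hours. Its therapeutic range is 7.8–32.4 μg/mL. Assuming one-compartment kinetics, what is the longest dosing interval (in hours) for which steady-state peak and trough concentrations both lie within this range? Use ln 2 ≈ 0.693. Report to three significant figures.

k = 0.693 / t½ = 0.693 / 45.7 = 0.01516 h⁻¹
Between IV bolus doses, concentration decays as C = C₀·e^(−kτ), so C_peak/C_trough = e^(kτ).
τ_max = ln(C_peak/C_trough) / k = ln(32.4/7.8) / 0.01516 = 1.424 / 0.01516 = 93.93 h

93.9 h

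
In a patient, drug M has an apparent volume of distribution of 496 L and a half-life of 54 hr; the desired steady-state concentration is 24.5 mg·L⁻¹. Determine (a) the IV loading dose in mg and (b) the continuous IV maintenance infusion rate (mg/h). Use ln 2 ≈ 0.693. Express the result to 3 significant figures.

(a) 12200 mg; (b) 156 mg/h

LD = Vd × C = 496.0 × 24.5 = 12150 mg
CL = 0.693 × Vd / t½ = 0.693 × 496.0 / 54 = 6.365 L/h
Infusion rate = CL × Css = 6.365 × 24.5 = 155.9 mg/h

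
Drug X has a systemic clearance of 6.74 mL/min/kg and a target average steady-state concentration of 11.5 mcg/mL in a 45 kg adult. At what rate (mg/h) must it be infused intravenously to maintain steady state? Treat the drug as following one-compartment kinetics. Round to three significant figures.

CL = 6.74 mL/min/kg × 45 kg = 303.3 mL/min = 303.3 × 60/1000 = 18.20 L/h
R₀ = 18.20 × 11.5 = 209.3 mg/h

209 mg/h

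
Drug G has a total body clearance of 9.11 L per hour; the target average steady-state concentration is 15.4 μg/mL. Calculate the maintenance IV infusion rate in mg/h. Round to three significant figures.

140 mg/h

At steady state, infusion rate equals elimination rate: rate in = CL × Css.
R₀ = 9.110 × 15.4 = 140.3 mg/h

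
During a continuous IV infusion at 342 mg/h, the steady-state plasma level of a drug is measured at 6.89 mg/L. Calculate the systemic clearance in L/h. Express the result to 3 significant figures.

49.6 L/h

At steady state, infusion rate = CL × Css, so CL = rate / Css.
CL = 342 / 6.89 = 49.64 L/h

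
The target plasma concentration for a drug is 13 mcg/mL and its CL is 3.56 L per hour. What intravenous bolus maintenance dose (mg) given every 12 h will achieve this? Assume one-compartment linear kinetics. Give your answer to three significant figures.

555 mg

At steady state, dose per interval replaces the amount cleared in that interval: D/τ = CL·Css.
D = CL × Css × τ = 3.560 × 13 × 12 = 555.4 mg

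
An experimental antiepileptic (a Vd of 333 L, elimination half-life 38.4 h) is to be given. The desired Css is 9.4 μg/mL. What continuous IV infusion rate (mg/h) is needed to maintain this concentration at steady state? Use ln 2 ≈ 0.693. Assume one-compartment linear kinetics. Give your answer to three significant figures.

k = 0.693/38.4 = 0.01805 h⁻¹, so CL = k·Vd = 0.01805 × 333.0 = 6.011 L/h
Infusion rate = CL × Css = 6.011 × 9.4 = 56.50 mg/h

56.5 mg/h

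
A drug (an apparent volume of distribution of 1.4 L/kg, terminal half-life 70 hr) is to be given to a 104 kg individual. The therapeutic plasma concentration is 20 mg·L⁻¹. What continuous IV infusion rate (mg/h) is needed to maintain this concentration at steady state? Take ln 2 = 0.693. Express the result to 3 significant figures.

28.8 mg/h

Total Vd = 1.4 × 104 = 145.6 L
CL = ln 2 · Vd / t½ = 0.693 × 145.6 / 70 = 1.441 L/h
Infusion rate = CL × Css = 1.441 × 20 = 28.82 mg/h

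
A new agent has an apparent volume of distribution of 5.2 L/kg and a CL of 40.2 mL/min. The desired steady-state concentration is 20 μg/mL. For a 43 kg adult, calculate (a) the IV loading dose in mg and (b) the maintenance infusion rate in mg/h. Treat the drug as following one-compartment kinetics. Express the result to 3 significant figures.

(a) 4470 mg; (b) 48.2 mg/h

Vd = 5.2 L/kg × 43 kg = 223.6 L
Loading: fill Vd to C_target → 223.6 L × 20 mg/L = 4472 mg
Convert clearance: 40.2 mL/min × 60 min/h ÷ 1000 mL/L = 2.412 L/h
Maintenance infusion rate = CL × Css = 2.412 × 20 = 48.24 mg/h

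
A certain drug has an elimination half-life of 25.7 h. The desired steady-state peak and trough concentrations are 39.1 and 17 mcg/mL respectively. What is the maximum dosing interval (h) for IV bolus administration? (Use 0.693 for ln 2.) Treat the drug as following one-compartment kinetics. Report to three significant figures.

k = 0.693 / t½ = 0.693 / 25.7 = 0.02696 h⁻¹
Between IV bolus doses, concentration decays as C = C₀·e^(−kτ), so C_peak/C_trough = e^(kτ).
τ_max = ln(C_peak/C_trough) / k = ln(39.1/17) / 0.02696 = 0.8329 / 0.02696 = 30.89 h

30.9 h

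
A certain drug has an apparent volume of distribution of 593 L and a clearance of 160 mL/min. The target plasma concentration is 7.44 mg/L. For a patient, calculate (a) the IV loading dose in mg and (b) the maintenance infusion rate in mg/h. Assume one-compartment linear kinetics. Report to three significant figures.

Loading dose = Vd × C = 593.0 × 7.44 = 4412 mg
Convert clearance: 160 mL/min × 60 min/h ÷ 1000 mL/L = 9.600 L/h
Maintenance: replace elimination → rate = CL × Css = 9.600 × 7.44 = 71.42 mg/h

(a) 4410 mg; (b) 71.4 mg/h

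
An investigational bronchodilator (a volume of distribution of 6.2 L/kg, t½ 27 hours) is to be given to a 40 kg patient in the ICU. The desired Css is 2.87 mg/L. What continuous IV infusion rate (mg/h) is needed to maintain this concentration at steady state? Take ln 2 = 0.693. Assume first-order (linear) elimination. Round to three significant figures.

Vd = 6.2 L/kg × 40 kg = 248.0 L
k = 0.693/27 = 0.02567 h⁻¹, so CL = k·Vd = 0.02567 × 248.0 = 6.366 L/h
Infusion rate = CL × Css = 6.366 × 2.87 = 18.27 mg/h

18.3 mg/h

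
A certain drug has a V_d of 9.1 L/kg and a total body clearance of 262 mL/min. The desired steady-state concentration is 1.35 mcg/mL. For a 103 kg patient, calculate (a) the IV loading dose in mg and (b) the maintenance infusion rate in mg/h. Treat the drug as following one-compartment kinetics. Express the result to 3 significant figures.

(a) 1270 mg; (b) 21.2 mg/h

Vd = 9.1 L/kg × 103 kg = 937.3 L
Loading: fill Vd to C_target → 937.3 L × 1.35 mg/L = 1265 mg
CL = 262 mL/min = 262 × 0.06 = 15.72 L/h
Infusion rate = 15.72 L/h × 1.35 mg/L = 21.22 mg/h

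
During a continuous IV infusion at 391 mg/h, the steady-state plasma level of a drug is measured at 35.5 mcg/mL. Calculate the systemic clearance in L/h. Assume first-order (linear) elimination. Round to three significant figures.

At steady state, infusion rate = CL × Css, so CL = rate / Css.
CL = 391 / 35.5 = 11.01 L/h

11.0 L/h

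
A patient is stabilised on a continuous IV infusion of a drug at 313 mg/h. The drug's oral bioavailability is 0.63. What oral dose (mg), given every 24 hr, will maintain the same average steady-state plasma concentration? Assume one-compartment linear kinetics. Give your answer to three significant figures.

To maintain the same Css, the systemic dosing rate must be unchanged: F·D/τ = infusion rate.
D = rate × τ / F = 313 × 24 / 0.63 = 11920 mg

11900 mg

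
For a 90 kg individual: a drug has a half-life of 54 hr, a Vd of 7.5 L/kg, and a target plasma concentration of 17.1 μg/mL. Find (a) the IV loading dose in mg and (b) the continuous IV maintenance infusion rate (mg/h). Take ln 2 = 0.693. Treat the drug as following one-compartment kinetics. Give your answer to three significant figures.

Vd(total) = 90 kg × 7.5 L/kg = 675.0 L
LD = Vd × C = 675.0 × 17.1 = 11540 mg
CL = 0.693 × Vd / t½ = 0.693 × 675.0 / 54 = 8.663 L/h
Infusion rate = CL × Css = 8.663 × 17.1 = 148.1 mg/h

(a) 11500 mg; (b) 148 mg/h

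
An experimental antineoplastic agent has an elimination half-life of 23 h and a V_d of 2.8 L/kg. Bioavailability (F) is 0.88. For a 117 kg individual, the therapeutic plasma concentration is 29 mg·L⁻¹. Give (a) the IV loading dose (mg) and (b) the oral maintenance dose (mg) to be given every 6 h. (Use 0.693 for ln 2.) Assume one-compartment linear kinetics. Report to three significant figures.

(a) 9500 mg; (b) 1950 mg

Vd = 2.8 L/kg × 117 kg = 327.6 L
LD = Vd × C = 327.6 × 29 = 9500 mg
CL = 0.693 × Vd / t½ = 0.693 × 327.6 / 23 = 9.871 L/h
D = CL × Css × τ / F = 9.871 × 29 × 6 / 0.88 = 1952 mg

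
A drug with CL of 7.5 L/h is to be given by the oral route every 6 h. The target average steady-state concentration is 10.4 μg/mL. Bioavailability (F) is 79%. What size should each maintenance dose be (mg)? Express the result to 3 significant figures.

592 mg

D = CL × Css × τ / F = 7.500 × 10.4 × 6 / 0.79 = 592.4 mg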